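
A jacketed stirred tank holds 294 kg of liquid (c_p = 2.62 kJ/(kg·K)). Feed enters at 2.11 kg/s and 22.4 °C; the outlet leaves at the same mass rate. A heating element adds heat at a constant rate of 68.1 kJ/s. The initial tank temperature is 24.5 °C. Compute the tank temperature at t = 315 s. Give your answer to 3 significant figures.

33.7 °C

M c_p dT/dt = ṁ c_p (T_in − T) + Q̇.
τ = M/ṁ = 139.34 s; T_ss = T_in + Q̇/(ṁ c_p) = 22.4 + 68.1/(2.11·2.62) = 34.719 °C.
Solution: T(t) = T_ss + (T₀ − T_ss) e^(−t/τ).
T(315) = 34.719 + (-10.219)·e^(−315/139.34) = 34.719 + (-10.219)·0.10428 = 33.653 °C.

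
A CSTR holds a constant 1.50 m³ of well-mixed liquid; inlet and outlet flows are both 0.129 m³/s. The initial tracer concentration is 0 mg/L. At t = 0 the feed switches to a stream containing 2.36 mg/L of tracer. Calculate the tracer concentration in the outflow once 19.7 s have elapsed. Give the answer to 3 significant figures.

1.93 mg/L

Transient balance on the dissolved component: V dC/dt = Q(C_in − C).
Rewrite as dC/dt + C/τ = C_in/τ, τ = V/Q = 11.628 s.
Solution: C(t) = C_in + (C₀ − C_in) e^(−t/τ).
C(19.7) = 2.36 + (0 − 2.36)·e^(−19.7/11.628) = 2.36 + (-2.3600)·0.18375 = 1.9264 mg/L.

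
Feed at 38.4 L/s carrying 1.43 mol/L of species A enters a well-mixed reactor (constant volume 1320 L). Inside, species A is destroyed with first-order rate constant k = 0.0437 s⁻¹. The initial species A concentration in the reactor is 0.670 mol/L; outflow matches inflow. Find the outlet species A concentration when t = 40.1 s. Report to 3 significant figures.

V dC/dt = Q(C_in − C) − k V C.
dC/dt = (Q/V) C_in − (Q/V + k) C; effective rate a = Q/V + k = 0.029091 + 0.0437 = 0.072791 s⁻¹.
C_ss = Q C_in/(Q + kV) = 0.57150 mol/L; C(t) = C_ss + (C₀ − C_ss) e^(−a t).
C(40.1) = 0.57150 + (0.098500)·e^(−0.072791·40.1) = 0.57150 + (0.098500)·0.053992 = 0.57682 mol/L.

0.577 mol/L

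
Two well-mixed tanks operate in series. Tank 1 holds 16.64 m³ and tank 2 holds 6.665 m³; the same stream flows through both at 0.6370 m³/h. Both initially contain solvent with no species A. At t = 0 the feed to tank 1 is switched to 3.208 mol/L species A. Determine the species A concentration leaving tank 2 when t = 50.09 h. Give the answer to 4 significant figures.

Time constants: τᵢ = Vᵢ/Q for each well-mixed tank.
τ₁ = 16.64/0.6370 = 26.1224 h; τ₂ = 6.665/0.6370 = 10.4631 h.
Solving the cascade with C₁(0)=C₂(0)=0 gives C₂(t) = C_in[1 − (τ₁ e^(−t/τ₁) − τ₂ e^(−t/τ₂))/(τ₁ − τ₂)].
At t = 50.09: e^(−t/τ₁) = 0.146973, e^(−t/τ₂) = 0.00833496.
C₂ = 3.208·[1 − (26.1224·0.146973 − 10.4631·0.00833496)/(15.6593)] = 3.208·0.760394 = 2.43934 mol/L.

2.439 mol/L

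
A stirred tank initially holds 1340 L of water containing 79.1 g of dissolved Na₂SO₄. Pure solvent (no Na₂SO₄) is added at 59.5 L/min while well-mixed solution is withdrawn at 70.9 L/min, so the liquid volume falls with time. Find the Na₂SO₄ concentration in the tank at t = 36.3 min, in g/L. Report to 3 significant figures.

0.00859 g/L

Total volume: dV/dt = Q_in − Q_out = -11.400 L/min, so V(t) = 1340 − 11.400 t and V(36.3) = 926.18 L.
Species balance (pure solvent in): dm/dt = −Q_out · m/V(t).
Separate: dm/m = −Q_out dt/V(t) ⇒ ln(m/m₀) = −(Q_out/(Q_in−Q_out)) ln(V/V₀).
m = m₀ (V₀/V)^(Q_out/(Q_in−Q_out)) = 79.1 × (1340/926.18)^(-6.2193) = 7.9532 g.
C = m/V = 7.9532/926.18 = 0.0085871 g/L.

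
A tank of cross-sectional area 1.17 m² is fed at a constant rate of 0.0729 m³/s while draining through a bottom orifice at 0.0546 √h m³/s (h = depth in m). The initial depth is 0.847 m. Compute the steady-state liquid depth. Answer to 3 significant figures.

Level balance: A dh/dt = 0.0729 − 0.0546 √h. Setting dh/dt = 0:
Q_in = 0.0546 √h_ss ⇒ √h_ss = 0.0729/0.0546 = 1.3352.
h_ss = 1.3352² = 1.7827 m. (Since h₀ = 0.847 m < h_ss, the level will rise toward this value.)

1.78 m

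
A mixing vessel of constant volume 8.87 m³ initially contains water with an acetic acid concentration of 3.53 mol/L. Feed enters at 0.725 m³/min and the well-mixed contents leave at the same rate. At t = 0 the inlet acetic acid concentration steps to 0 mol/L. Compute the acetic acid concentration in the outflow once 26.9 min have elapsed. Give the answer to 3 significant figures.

0.392 mol/L

Transient balance on the dissolved component: V dC/dt = Q(C_in − C).
Rewrite as dC/dt + C/τ = C_in/τ, τ = V/Q = 12.234 min.
This is linear first-order; C(t) = C_in + (C₀ − C_in) e^(−t/τ).
C(26.9) = 0 + (3.53 − 0)·e^(−26.9/12.234) = 0 + (3.5300)·0.11095 = 0.39164 mol/L.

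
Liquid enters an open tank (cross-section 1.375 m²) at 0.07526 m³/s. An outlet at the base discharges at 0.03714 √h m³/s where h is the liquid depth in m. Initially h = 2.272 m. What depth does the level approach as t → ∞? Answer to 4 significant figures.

4.106 m

Level balance: A dh/dt = 0.07526 − 0.03714 √h. Setting dh/dt = 0:
Q_in = 0.03714 √h_ss ⇒ √h_ss = 0.07526/0.03714 = 2.02639.
h_ss = 2.02639² = 4.10624 m. (Since h₀ = 2.272 m < h_ss, the level will rise toward this value.)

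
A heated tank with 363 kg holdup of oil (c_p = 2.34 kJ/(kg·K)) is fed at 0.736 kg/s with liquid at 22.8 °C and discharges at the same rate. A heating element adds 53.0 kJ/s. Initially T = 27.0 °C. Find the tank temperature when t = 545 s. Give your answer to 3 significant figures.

First-law balance (no shaft work): M c_p dT/dt = ṁ c_p (T_in − T) + 53.0.
Rearrange: dT/dt = (T_ss − T)/τ with τ = M/ṁ = 493.21 s and T_ss = T_in + Q̇/(ṁ c_p) = 53.574 °C.
Solution: T(t) = T_ss + (T₀ − T_ss) e^(−t/τ).
T(545) = 53.574 + (-26.574)·e^(−545/493.21) = 53.574 + (-26.574)·0.33121 = 44.772 °C.

44.8 °C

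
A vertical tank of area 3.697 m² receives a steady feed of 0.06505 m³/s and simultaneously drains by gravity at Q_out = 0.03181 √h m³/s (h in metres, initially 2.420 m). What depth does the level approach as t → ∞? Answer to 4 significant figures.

4.182 m

A dh/dt = Q_in − 0.03181 √h. Steady state requires inflow = outflow:
Q_in = 0.03181 √h_ss ⇒ √h_ss = 0.06505/0.03181 = 2.04495.
h_ss = 2.04495² = 4.18184 m. (Since h₀ = 2.420 m < h_ss, the level will rise toward this value.)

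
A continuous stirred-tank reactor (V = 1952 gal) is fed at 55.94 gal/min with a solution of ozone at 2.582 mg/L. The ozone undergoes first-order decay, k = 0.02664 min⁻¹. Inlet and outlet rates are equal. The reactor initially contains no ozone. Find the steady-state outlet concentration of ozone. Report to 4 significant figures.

V dC/dt = Q(C_in − C) − k V C.
At steady state: 0 = Q C_in − (Q + kV) C_ss, so C_ss = Q C_in/(Q + kV).
C_ss = 55.94·2.582/(55.94 + 0.02664·1952) = 144.437/107.941 = 1.33811 mg/L.

1.338 mg/L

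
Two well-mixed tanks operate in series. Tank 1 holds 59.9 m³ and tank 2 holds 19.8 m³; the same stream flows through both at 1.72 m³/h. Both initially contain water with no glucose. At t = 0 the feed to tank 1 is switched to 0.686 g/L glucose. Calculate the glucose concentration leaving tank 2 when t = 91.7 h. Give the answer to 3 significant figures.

0.612 g/L

Time constants: τᵢ = Vᵢ/Q for each well-mixed tank.
τ₁ = 59.9/1.72 = 34.826 h; τ₂ = 19.8/1.72 = 11.512 h.
Tank 1: C₁ = C_in(1 − e^(−t/τ₁)). Tank 2 (τ₁ ≠ τ₂): C₂ = C_in[1 − (τ₁ e^(−t/τ₁) − τ₂ e^(−t/τ₂))/(τ₁ − τ₂)].
At t = 91.7: e^(−t/τ₁) = 0.071854, e^(−t/τ₂) = 0.00034711.
C₂ = 0.686·[1 − (34.826·0.071854 − 11.512·0.00034711)/(23.314)] = 0.686·0.89284 = 0.61249 g/L.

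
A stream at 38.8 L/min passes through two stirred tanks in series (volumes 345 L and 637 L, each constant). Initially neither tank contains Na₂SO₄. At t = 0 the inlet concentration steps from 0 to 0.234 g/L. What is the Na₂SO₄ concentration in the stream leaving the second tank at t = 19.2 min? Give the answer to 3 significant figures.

Each tank obeys Vᵢ dCᵢ/dt = Q(Cᵢ₋₁ − Cᵢ), so τᵢ = Vᵢ/Q.
τ₁ = 345/38.8 = 8.8918 min; τ₂ = 637/38.8 = 16.418 min.
Tank 1: C₁ = C_in(1 − e^(−t/τ₁)). Tank 2 (τ₁ ≠ τ₂): C₂ = C_in[1 − (τ₁ e^(−t/τ₁) − τ₂ e^(−t/τ₂))/(τ₁ − τ₂)].
At t = 19.2: e^(−t/τ₁) = 0.11541, e^(−t/τ₂) = 0.31053.
C₂ = 0.234·[1 − (8.8918·0.11541 − 16.418·0.31053)/(-7.5258)] = 0.234·0.45893 = 0.10739 g/L.

0.107 g/L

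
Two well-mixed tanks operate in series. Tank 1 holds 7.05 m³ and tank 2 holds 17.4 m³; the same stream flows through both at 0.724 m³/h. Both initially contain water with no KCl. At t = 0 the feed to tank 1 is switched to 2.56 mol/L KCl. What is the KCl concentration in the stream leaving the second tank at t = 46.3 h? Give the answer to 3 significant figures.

Species balance on tank i: dCᵢ/dt = (Cᵢ₋₁ − Cᵢ)/τᵢ with τᵢ = Vᵢ/Q.
τ₁ = 7.05/0.724 = 9.7376 h; τ₂ = 17.4/0.724 = 24.033 h.
Solving the cascade with C₁(0)=C₂(0)=0 gives C₂(t) = C_in[1 − (τ₁ e^(−t/τ₁) − τ₂ e^(−t/τ₂))/(τ₁ − τ₂)].
At t = 46.3: e^(−t/τ₁) = 0.0086104, e^(−t/τ₂) = 0.14566.
C₂ = 2.56·[1 − (9.7376·0.0086104 − 24.033·0.14566)/(-14.296)] = 2.56·0.76099 = 1.9481 mol/L.

1.95 mol/L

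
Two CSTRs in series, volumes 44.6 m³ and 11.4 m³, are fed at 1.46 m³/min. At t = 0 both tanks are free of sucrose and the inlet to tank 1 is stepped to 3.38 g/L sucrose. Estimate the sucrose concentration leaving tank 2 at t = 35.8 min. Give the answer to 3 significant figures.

Each tank obeys Vᵢ dCᵢ/dt = Q(Cᵢ₋₁ − Cᵢ), so τᵢ = Vᵢ/Q.
τ₁ = 44.6/1.46 = 30.548 min; τ₂ = 11.4/1.46 = 7.8082 min.
Solving the cascade with C₁(0)=C₂(0)=0 gives C₂(t) = C_in[1 − (τ₁ e^(−t/τ₁) − τ₂ e^(−t/τ₂))/(τ₁ − τ₂)].
At t = 35.8: e^(−t/τ₁) = 0.30977, e^(−t/τ₂) = 0.010205.
C₂ = 3.38·[1 − (30.548·0.30977 − 7.8082·0.010205)/(22.740)] = 3.38·0.58737 = 1.9853 g/L.

1.99 g/L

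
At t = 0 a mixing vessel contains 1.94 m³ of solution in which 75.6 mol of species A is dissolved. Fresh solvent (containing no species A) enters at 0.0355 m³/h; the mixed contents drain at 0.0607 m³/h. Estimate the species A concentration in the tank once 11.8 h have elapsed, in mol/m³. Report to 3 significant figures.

Total volume: dV/dt = Q_in − Q_out = -0.025200 m³/h, so V(t) = 1.94 − 0.025200 t and V(11.8) = 1.6426 m³.
Solute balance: dm/dt = 0 − Q_out C = −Q_out m/V(t).
dm/m = −Q_out dt/(V₀ − 0.025200 t); integrating gives ln(m/m₀) = −(Q_out/(Q_in−Q_out)) ln(V/V₀).
m = m₀ (V₀/V)^(Q_out/(Q_in−Q_out)) = 75.6 × (1.94/1.6426)^(-2.4087) = 50.637 mol.
C = m/V = 50.637/1.6426 = 30.827 mol/m³.

30.8 mol/m³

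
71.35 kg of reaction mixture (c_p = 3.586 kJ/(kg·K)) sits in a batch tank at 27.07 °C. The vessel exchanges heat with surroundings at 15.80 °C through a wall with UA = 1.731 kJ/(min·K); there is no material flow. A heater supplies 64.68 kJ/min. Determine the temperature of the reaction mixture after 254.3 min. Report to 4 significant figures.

48.49 °C

M c_p dT/dt = −UA(T − T_amb) + Q̇.
dT/dt = (T_ss − T)/τ with T_ss = T_amb + Q̇/UA = 15.80 + 64.68/1.731 = 53.1657 °C, τ = M c_p/UA = 71.35·3.586/1.731 = 147.811 min.
T approaches T_ss exponentially: T(t) = T_ss + (T₀ − T_ss) e^(−t/τ).
T(254.3) = 53.1657 + (-26.0957)·0.178988 = 48.4949 °C.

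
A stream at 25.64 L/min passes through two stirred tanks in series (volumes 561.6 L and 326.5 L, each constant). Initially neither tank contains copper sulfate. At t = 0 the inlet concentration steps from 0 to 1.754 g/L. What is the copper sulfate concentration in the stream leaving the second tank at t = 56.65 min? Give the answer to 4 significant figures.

Each tank obeys Vᵢ dCᵢ/dt = Q(Cᵢ₋₁ − Cᵢ), so τᵢ = Vᵢ/Q.
τ₁ = 561.6/25.64 = 21.9033 min; τ₂ = 326.5/25.64 = 12.7340 min.
Solving the cascade with C₁(0)=C₂(0)=0 gives C₂(t) = C_in[1 − (τ₁ e^(−t/τ₁) − τ₂ e^(−t/τ₂))/(τ₁ − τ₂)].
At t = 56.65: e^(−t/τ₁) = 0.0752928, e^(−t/τ₂) = 0.0116936.
C₂ = 1.754·[1 − (21.9033·0.0752928 − 12.7340·0.0116936)/(9.16927)] = 1.754·0.836382 = 1.46701 g/L.

1.467 g/L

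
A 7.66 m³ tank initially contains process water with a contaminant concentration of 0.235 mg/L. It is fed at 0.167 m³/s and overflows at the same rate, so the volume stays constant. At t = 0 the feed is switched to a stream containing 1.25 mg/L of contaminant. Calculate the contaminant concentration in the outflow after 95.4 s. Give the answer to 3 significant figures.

1.12 mg/L

Accumulation = in − out for the solute gives V dC/dt = Q(C_in − C).
So dC/dt = (C_in − C)/τ with τ = V/Q = 7.66/0.167 = 45.868 s.
C approaches C_in exponentially: C(t) = C_in + (C₀ − C_in) e^(−t/τ).
C(95.4) = 1.25 + (0.235 − 1.25)·e^(−95.4/45.868) = 1.25 + (-1.0150)·0.12495 = 1.1232 mg/L.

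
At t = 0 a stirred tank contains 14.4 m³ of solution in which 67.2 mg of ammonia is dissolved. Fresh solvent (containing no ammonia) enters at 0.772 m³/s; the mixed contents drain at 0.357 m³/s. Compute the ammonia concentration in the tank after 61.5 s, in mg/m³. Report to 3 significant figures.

0.700 mg/m³

Let m(t) be the amount of ammonia. Volume: V(t) = V₀ + (Q_in − Q_out) t = 14.4 + 0.41500 t; V(61.5) = 39.922 m³.
Solute balance: dm/dt = 0 − Q_out C = −Q_out m/V(t).
dm/m = −Q_out dt/(V₀ + 0.41500 t); integrating gives ln(m/m₀) = −(Q_out/(Q_in−Q_out)) ln(V/V₀).
m = m₀ (V₀/V)^(Q_out/(Q_in−Q_out)) = 67.2 × (14.4/39.922)^(0.86024) = 27.952 mg.
C = m/V = 27.952/39.922 = 0.70015 mg/m³.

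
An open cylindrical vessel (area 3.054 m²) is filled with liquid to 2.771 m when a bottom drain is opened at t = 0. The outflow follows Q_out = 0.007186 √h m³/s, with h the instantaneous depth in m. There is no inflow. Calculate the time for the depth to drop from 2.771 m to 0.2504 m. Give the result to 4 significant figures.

989.6 s

Accumulation of liquid (constant cross-section A): A dh/dt = −0.007186 √h.
∫ h^(−1/2) dh = −(0.007186/A) ∫ dt, giving 2√h = 2√h₀ − (0.007186/A) t.
t = 2A(√h₀ − √h)/0.007186 = 2·3.054·(√2.771 − √0.2504)/0.007186
  = 6.10800 × (1.66463 − 0.500400) / 0.007186 = 989.581 s.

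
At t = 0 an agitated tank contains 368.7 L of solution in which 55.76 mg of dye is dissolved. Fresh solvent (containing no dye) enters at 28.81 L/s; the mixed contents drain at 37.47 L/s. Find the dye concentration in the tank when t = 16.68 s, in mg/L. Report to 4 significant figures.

0.02892 mg/L

Let m(t) be the amount of dye. Volume: V(t) = V₀ + (Q_in − Q_out) t = 368.7 − 8.66000 t; V(16.68) = 224.251 L.
Species balance (pure solvent in): dm/dt = −Q_out · m/V(t).
dm/m = −Q_out dt/(V₀ − 8.66000 t); integrating gives ln(m/m₀) = −(Q_out/(Q_in−Q_out)) ln(V/V₀).
m = m₀ (V₀/V)^(Q_out/(Q_in−Q_out)) = 55.76 × (368.7/224.251)^(-4.32679) = 6.48639 mg.
C = m/V = 6.48639/224.251 = 0.0289246 mg/L.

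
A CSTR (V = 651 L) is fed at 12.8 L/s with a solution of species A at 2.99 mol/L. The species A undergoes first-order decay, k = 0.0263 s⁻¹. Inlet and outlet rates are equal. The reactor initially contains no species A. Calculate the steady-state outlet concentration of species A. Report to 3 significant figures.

V dC/dt = Q(C_in − C) − k V C.
Steady state (dC/dt = 0): C_ss = Q C_in/(Q + kV) = C_in/(1 + kV/Q).
C_ss = 12.8·2.99/(12.8 + 0.0263·651) = 38.272/29.921 = 1.2791 mol/L.

1.28 mol/L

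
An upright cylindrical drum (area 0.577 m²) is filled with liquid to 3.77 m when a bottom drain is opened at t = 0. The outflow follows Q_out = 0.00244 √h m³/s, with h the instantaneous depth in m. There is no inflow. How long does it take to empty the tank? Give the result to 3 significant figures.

With no inflow, A dh/dt = −0.00244 √h.
This is separable: 2 d(√h)/dt = −0.00244/A, so √h = √h₀ − (0.00244/(2A)) t.
Set h = 0: 2√h₀ = (0.00244/A) t_empty ⇒ t_empty = 2A√h₀/0.00244.
t_empty = 2·0.577·√3.77/0.00244 = 1.1540·1.9416/0.00244 = 918.30 s.

918 s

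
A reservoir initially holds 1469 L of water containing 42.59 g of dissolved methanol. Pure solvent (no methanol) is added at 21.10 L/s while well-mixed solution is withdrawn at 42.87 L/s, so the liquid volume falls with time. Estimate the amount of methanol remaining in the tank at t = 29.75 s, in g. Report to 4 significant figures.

Let m(t) be the amount of methanol. Volume: V(t) = V₀ + (Q_in − Q_out) t = 1469 − 21.7700 t; V(29.75) = 821.343 L.
No methanol enters, so dm/dt = −Q_out · (m/V).
dm/m = −Q_out dt/(V₀ − 21.7700 t); integrating gives ln(m/m₀) = −(Q_out/(Q_in−Q_out)) ln(V/V₀).
m = m₀ (V₀/V)^(Q_out/(Q_in−Q_out)) = 42.59 × (1469/821.343)^(-1.96922) = 13.5545 g.

13.55 g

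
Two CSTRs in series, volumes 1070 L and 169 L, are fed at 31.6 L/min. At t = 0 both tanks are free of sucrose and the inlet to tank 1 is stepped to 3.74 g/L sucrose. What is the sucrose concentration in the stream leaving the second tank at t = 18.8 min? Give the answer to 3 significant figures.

1.21 g/L

Time constants: τᵢ = Vᵢ/Q for each well-mixed tank.
τ₁ = 1070/31.6 = 33.861 min; τ₂ = 169/31.6 = 5.3481 min.
Solving the cascade with C₁(0)=C₂(0)=0 gives C₂(t) = C_in[1 − (τ₁ e^(−t/τ₁) − τ₂ e^(−t/τ₂))/(τ₁ − τ₂)].
At t = 18.8: e^(−t/τ₁) = 0.57395, e^(−t/τ₂) = 0.029740.
C₂ = 3.74·[1 − (33.861·0.57395 − 5.3481·0.029740)/(28.513)] = 3.74·0.32397 = 1.2117 g/L.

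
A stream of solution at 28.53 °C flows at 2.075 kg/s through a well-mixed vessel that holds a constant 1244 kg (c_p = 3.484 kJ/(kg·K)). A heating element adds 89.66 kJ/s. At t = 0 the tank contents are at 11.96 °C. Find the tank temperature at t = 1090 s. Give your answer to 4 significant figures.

36.23 °C

Heat balance on the well-mixed liquid: M c_p dT/dt = ṁ c_p (T_in − T) + 89.66.
τ = M/ṁ = 599.518 s; T_ss = T_in + Q̇/(ṁ c_p) = 28.53 + 89.66/(2.075·3.484) = 40.9323 °C.
This is linear first-order; T(t) = T_ss + (T₀ − T_ss) e^(−t/τ).
T(1090) = 40.9323 + (-28.9723)·e^(−1090/599.518) = 40.9323 + (-28.9723)·0.162330 = 36.2292 °C.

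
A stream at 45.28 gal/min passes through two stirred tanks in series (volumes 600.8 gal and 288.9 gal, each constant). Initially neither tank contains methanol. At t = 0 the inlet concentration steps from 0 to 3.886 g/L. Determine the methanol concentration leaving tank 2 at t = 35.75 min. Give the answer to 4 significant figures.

3.393 g/L

Each tank obeys Vᵢ dCᵢ/dt = Q(Cᵢ₋₁ − Cᵢ), so τᵢ = Vᵢ/Q.
τ₁ = 600.8/45.28 = 13.2686 min; τ₂ = 288.9/45.28 = 6.38030 min.
Solving the cascade with C₁(0)=C₂(0)=0 gives C₂(t) = C_in[1 − (τ₁ e^(−t/τ₁) − τ₂ e^(−t/τ₂))/(τ₁ − τ₂)].
At t = 35.75: e^(−t/τ₁) = 0.0675869, e^(−t/τ₂) = 0.00368611.
C₂ = 3.886·[1 − (13.2686·0.0675869 − 6.38030·0.00368611)/(6.88825)] = 3.886·0.873224 = 3.39335 g/L.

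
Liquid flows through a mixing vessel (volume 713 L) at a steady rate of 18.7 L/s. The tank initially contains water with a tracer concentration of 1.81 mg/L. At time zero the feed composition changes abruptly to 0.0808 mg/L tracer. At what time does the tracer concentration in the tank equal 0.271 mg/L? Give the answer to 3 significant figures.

84.2 s

Mass balance on the solute (V constant): V dC/dt = Q(C_in − C), so τ = V/Q = 38.128 s.
C(t) = C_in + (C₀ − C_in) e^(−t/τ). Set C = 0.271 and solve for t:
e^(−t/τ) = (C − C_in)/(C₀ − C_in) = (0.271 − 0.0808)/(1.81 − 0.0808) = 0.10999
t = −τ ln(…) = 38.128 × 2.2073 = 84.162 s.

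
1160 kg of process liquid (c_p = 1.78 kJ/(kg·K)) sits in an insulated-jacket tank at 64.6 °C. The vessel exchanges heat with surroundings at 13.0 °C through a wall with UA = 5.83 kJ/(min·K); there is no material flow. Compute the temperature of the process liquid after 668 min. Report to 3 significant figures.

20.8 °C

M c_p dT/dt = −UA(T − T_amb).
dT/dt = (T_ss − T)/τ with T_ss = T_amb = 13.000 °C, τ = M c_p/UA = 1160·1.78/5.83 = 354.17 min.
Solution: T(t) = T_ss + (T₀ − T_ss) e^(−t/τ).
T(668) = 13.000 + (51.600)·0.15166 = 20.826 °C.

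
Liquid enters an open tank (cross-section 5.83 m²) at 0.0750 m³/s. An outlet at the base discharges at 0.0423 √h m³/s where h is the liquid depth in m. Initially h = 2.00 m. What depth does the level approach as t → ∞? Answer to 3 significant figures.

3.14 m

A dh/dt = Q_in − 0.0423 √h. Steady state requires inflow = outflow:
Q_in = 0.0423 √h_ss ⇒ √h_ss = 0.0750/0.0423 = 1.7730.
h_ss = 1.7730² = 3.1437 m. (Since h₀ = 2.00 m < h_ss, the level will rise toward this value.)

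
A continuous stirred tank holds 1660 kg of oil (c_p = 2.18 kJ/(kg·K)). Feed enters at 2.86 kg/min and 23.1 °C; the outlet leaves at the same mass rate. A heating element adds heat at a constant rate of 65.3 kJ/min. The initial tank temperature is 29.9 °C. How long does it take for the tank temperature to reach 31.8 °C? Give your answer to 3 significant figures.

M c_p dT/dt = ṁ c_p (T_in − T) + Q̇.
τ = M/ṁ = 580.42 min; T_ss = T_in + Q̇/(ṁ c_p) = 33.573 °C.
T(t) = T_ss + (T₀ − T_ss) e^(−t/τ). Set T = 31.8:
e^(−t/τ) = (31.8 − 33.573)/(29.9 − 33.573) = 0.48278
t = −580.42 · ln(0.48278) = 422.66 min.

423 min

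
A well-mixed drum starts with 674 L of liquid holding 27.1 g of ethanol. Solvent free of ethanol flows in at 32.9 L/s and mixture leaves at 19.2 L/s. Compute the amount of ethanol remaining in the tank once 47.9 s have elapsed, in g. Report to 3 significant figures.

Let m(t) be the amount of ethanol. Volume: V(t) = V₀ + (Q_in − Q_out) t = 674 + 13.700 t; V(47.9) = 1330.2 L.
Species balance (pure solvent in): dm/dt = −Q_out · m/V(t).
Separate: dm/m = −Q_out dt/V(t) ⇒ ln(m/m₀) = −(Q_out/(Q_in−Q_out)) ln(V/V₀).
m = m₀ (V₀/V)^(Q_out/(Q_in−Q_out)) = 27.1 × (674/1330.2)^(1.4015) = 10.451 g.

10.5 g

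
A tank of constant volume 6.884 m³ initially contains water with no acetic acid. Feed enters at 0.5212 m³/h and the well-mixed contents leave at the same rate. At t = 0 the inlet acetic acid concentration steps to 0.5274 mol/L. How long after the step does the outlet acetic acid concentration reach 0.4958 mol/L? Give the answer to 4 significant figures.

37.18 h

Species balance: V dC/dt = Q(C_in − C) ⇒ τ = V/Q = 13.2080 h.
C(t) = C_in + (C₀ − C_in) e^(−t/τ). Set C = 0.4958 and solve for t:
e^(−t/τ) = (C − C_in)/(C₀ − C_in) = (0.4958 − 0.5274)/(0 − 0.5274) = 0.0599166
t = −τ ln(…) = 13.2080 × 2.81480 = 37.1779 h.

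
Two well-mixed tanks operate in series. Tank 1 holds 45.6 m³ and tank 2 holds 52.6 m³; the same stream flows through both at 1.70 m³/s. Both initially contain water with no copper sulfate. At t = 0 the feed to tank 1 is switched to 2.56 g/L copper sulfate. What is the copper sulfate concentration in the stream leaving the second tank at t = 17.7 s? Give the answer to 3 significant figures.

0.324 g/L

Species balance on tank i: dCᵢ/dt = (Cᵢ₋₁ − Cᵢ)/τᵢ with τᵢ = Vᵢ/Q.
τ₁ = 45.6/1.70 = 26.824 s; τ₂ = 52.6/1.70 = 30.941 s.
Solving the cascade with C₁(0)=C₂(0)=0 gives C₂(t) = C_in[1 − (τ₁ e^(−t/τ₁) − τ₂ e^(−t/τ₂))/(τ₁ − τ₂)].
At t = 17.7: e^(−t/τ₁) = 0.51692, e^(−t/τ₂) = 0.56437.
C₂ = 2.56·[1 − (26.824·0.51692 − 30.941·0.56437)/(-4.1176)] = 2.56·0.12656 = 0.32399 g/L.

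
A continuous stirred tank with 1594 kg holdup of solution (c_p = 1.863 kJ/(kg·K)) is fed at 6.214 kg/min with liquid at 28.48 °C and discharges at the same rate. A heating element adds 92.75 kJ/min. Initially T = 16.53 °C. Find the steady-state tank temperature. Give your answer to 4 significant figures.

36.49 °C

First-law balance (no shaft work): M c_p dT/dt = ṁ c_p (T_in − T) + 92.75.
At steady state dT/dt = 0 ⇒ T_ss = T_in + Q̇/(ṁ c_p) = 28.48 + 92.75/(6.214·1.863) = 36.4918 °C.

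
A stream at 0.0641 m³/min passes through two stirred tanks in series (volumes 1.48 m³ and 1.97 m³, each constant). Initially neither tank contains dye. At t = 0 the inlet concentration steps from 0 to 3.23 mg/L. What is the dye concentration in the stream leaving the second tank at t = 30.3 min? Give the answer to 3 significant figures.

Time constants: τᵢ = Vᵢ/Q for each well-mixed tank.
τ₁ = 1.48/0.0641 = 23.089 min; τ₂ = 1.97/0.0641 = 30.733 min.
Tank 1: C₁ = C_in(1 − e^(−t/τ₁)). Tank 2 (τ₁ ≠ τ₂): C₂ = C_in[1 − (τ₁ e^(−t/τ₁) − τ₂ e^(−t/τ₂))/(τ₁ − τ₂)].
At t = 30.3: e^(−t/τ₁) = 0.26920, e^(−t/τ₂) = 0.37310.
C₂ = 3.23·[1 − (23.089·0.26920 − 30.733·0.37310)/(-7.6443)] = 3.23·0.31306 = 1.0112 mg/L.

1.01 mg/L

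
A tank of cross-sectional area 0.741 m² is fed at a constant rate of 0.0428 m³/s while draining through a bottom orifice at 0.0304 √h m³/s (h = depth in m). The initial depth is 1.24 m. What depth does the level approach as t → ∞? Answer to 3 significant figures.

Level balance: A dh/dt = 0.0428 − 0.0304 √h. Setting dh/dt = 0:
Q_in = 0.0304 √h_ss ⇒ √h_ss = 0.0428/0.0304 = 1.4079.
h_ss = 1.4079² = 1.9822 m. (Since h₀ = 1.24 m < h_ss, the level will rise toward this value.)

1.98 m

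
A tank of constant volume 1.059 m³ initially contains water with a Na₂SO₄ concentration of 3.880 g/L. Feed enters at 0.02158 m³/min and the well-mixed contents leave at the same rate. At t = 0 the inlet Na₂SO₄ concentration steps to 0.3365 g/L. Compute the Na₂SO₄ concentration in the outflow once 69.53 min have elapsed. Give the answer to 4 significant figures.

1.196 g/L

Accumulation = in − out for the solute gives V dC/dt = Q(C_in − C).
Time constant τ = V/Q = 1.059/0.02158 = 49.0732 min.
Integrating: C(t) = C_in + (C₀ − C_in) e^(−t/τ).
C(69.53) = 0.3365 + (3.880 − 0.3365)·e^(−69.53/49.0732) = 0.3365 + (3.54350)·0.242474 = 1.19571 g/L.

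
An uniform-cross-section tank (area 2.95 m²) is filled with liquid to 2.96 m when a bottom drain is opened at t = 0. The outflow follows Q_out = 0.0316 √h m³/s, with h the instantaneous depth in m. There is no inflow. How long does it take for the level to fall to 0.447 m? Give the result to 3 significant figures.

196 s

With no inflow, A dh/dt = −0.0316 √h.
Separate and integrate: 2(√h − √h₀) = −(0.0316/A) t.
t = 2A(√h₀ − √h)/0.0316 = 2·2.95·(√2.96 − √0.447)/0.0316
  = 5.9000 × (1.7205 − 0.66858) / 0.0316 = 196.40 s.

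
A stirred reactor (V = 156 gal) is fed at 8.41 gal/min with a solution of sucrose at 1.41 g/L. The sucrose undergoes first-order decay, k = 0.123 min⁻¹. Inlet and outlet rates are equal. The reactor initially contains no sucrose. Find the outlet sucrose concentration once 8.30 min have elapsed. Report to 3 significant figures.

Species balance: V dC/dt = Q C_in − Q C − k V C.
dC/dt = (Q/V) C_in − (Q/V + k) C; effective rate a = Q/V + k = 0.053910 + 0.123 = 0.17691 min⁻¹.
C_ss = Q C_in/(Q + kV) = 0.42967 g/L; C(t) = C_ss + (C₀ − C_ss) e^(−a t).
C(8.30) = 0.42967 + (-0.42967)·e^(−0.17691·8.30) = 0.42967 + (-0.42967)·0.23030 = 0.33072 g/L.

0.331 g/L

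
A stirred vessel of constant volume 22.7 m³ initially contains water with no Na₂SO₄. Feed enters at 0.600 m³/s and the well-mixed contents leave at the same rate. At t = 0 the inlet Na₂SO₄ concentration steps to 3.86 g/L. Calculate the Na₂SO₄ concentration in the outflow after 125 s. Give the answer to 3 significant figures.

3.72 g/L

Transient balance on the dissolved component: V dC/dt = Q(C_in − C).
So dC/dt = (C_in − C)/τ with τ = V/Q = 22.7/0.600 = 37.833 s.
C approaches C_in exponentially: C(t) = C_in + (C₀ − C_in) e^(−t/τ).
C(125) = 3.86 + (0 − 3.86)·e^(−125/37.833) = 3.86 + (-3.8600)·0.036737 = 3.7182 g/L.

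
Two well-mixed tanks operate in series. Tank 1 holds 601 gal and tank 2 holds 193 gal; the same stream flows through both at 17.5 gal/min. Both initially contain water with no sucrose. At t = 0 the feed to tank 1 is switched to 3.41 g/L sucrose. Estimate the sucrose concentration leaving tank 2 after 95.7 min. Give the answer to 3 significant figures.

3.10 g/L

Time constants: τᵢ = Vᵢ/Q for each well-mixed tank.
τ₁ = 601/17.5 = 34.343 min; τ₂ = 193/17.5 = 11.029 min.
Tank 1: C₁ = C_in(1 − e^(−t/τ₁)). Tank 2 (τ₁ ≠ τ₂): C₂ = C_in[1 − (τ₁ e^(−t/τ₁) − τ₂ e^(−t/τ₂))/(τ₁ − τ₂)].
At t = 95.7: e^(−t/τ₁) = 0.061630, e^(−t/τ₂) = 0.00017038.
C₂ = 3.41·[1 − (34.343·0.061630 − 11.029·0.00017038)/(23.314)] = 3.41·0.90930 = 3.1007 g/L.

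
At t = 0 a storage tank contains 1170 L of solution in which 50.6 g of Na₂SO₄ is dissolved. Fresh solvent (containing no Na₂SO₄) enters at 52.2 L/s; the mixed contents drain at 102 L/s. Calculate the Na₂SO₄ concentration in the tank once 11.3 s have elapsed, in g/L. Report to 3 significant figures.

0.0217 g/L

Let m(t) be the amount of Na₂SO₄. Volume: V(t) = V₀ + (Q_in − Q_out) t = 1170 − 49.800 t; V(11.3) = 607.26 L.
No Na₂SO₄ enters, so dm/dt = −Q_out · (m/V).
Separate: dm/m = −Q_out dt/V(t) ⇒ ln(m/m₀) = −(Q_out/(Q_in−Q_out)) ln(V/V₀).
m = m₀ (V₀/V)^(Q_out/(Q_in−Q_out)) = 50.6 × (1170/607.26)^(-2.0482) = 13.207 g.
C = m/V = 13.207/607.26 = 0.021748 g/L.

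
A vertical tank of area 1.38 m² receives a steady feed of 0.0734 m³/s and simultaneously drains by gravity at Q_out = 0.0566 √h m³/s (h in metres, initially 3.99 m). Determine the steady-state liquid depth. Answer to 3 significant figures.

Level balance: A dh/dt = 0.0734 − 0.0566 √h. Setting dh/dt = 0:
Q_in = 0.0566 √h_ss ⇒ √h_ss = 0.0734/0.0566 = 1.2968.
h_ss = 1.2968² = 1.6817 m. (Since h₀ = 3.99 m > h_ss, the level will fall toward this value.)

1.68 m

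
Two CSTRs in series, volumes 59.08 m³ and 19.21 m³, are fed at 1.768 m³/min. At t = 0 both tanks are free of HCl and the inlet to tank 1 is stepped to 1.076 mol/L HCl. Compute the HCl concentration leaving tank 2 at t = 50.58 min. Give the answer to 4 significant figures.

0.7300 mol/L

Species balance on tank i: dCᵢ/dt = (Cᵢ₋₁ − Cᵢ)/τᵢ with τᵢ = Vᵢ/Q.
τ₁ = 59.08/1.768 = 33.4163 min; τ₂ = 19.21/1.768 = 10.8654 min.
Solving the cascade with C₁(0)=C₂(0)=0 gives C₂(t) = C_in[1 − (τ₁ e^(−t/τ₁) − τ₂ e^(−t/τ₂))/(τ₁ − τ₂)].
At t = 50.58: e^(−t/τ₁) = 0.220109, e^(−t/τ₂) = 0.00951248.
C₂ = 1.076·[1 − (33.4163·0.220109 − 10.8654·0.00951248)/(22.5509)] = 1.076·0.678422 = 0.729983 mol/L.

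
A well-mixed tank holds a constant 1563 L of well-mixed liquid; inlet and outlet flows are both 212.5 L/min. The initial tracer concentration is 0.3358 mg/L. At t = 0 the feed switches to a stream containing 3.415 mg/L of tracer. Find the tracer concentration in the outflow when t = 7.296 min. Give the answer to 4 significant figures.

Species balance on the tank: V dC/dt = Q(C_in − C).
Rewrite as dC/dt + C/τ = C_in/τ, τ = V/Q = 7.35529 min.
Integrating: C(t) = C_in + (C₀ − C_in) e^(−t/τ).
C(7.296) = 3.415 + (0.3358 − 3.415)·e^(−7.296/7.35529) = 3.415 + (-3.07920)·0.370857 = 2.27306 mg/L.

2.273 mg/L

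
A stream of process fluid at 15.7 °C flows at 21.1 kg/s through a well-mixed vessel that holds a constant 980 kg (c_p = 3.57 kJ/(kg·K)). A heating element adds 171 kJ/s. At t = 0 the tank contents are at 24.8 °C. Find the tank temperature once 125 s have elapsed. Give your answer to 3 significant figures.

18.4 °C

First-law balance (no shaft work): M c_p dT/dt = ṁ c_p (T_in − T) + 171.
Rearrange: dT/dt = (T_ss − T)/τ with τ = M/ṁ = 46.445 s and T_ss = T_in + Q̇/(ṁ c_p) = 17.970 °C.
T approaches T_ss exponentially: T(t) = T_ss + (T₀ − T_ss) e^(−t/τ).
T(125) = 17.970 + (6.8299)·e^(−125/46.445) = 17.970 + (6.8299)·0.067791 = 18.433 °C.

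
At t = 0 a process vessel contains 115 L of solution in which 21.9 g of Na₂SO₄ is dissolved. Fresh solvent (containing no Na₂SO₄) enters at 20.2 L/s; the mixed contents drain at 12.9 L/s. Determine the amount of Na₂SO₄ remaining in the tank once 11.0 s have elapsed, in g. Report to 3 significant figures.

8.59 g

Let m(t) be the amount of Na₂SO₄. Volume: V(t) = V₀ + (Q_in − Q_out) t = 115 + 7.3000 t; V(11.0) = 195.30 L.
No Na₂SO₄ enters, so dm/dt = −Q_out · (m/V).
Separate: dm/m = −Q_out dt/V(t) ⇒ ln(m/m₀) = −(Q_out/(Q_in−Q_out)) ln(V/V₀).
m = m₀ (V₀/V)^(Q_out/(Q_in−Q_out)) = 21.9 × (115/195.30)^(1.7671) = 8.5901 g.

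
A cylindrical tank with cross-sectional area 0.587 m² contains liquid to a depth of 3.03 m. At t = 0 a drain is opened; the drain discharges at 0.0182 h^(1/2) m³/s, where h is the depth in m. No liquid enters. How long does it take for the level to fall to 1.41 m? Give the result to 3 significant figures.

With no inflow, A dh/dt = −0.0182 √h.
∫ h^(−1/2) dh = −(0.0182/A) ∫ dt, giving 2√h = 2√h₀ − (0.0182/A) t.
t = 2A(√h₀ − √h)/0.0182 = 2·0.587·(√3.03 − √1.41)/0.0182
  = 1.1740 × (1.7407 − 1.1874) / 0.0182 = 35.688 s.

35.7 s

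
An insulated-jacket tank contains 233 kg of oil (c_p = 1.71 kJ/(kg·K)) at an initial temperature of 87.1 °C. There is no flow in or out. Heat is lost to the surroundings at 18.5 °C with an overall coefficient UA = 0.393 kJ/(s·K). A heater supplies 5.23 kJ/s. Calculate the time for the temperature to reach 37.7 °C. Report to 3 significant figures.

2270 s

Lumped-capacitance energy balance: M c_p dT/dt = UA(T_amb − T) + Q̇.
τ = M c_p/UA = 1013.8 s; T_ss = T_amb + Q̇/UA = 18.5 + 5.23/0.393 = 31.808 °C.
T(t) = T_ss + (T₀ − T_ss)e^(−t/τ); set T = 37.7:
t = −τ ln[(T − T_ss)/(T₀ − T_ss)] = −1013.8 · ln(0.10656) = 2270.0 s.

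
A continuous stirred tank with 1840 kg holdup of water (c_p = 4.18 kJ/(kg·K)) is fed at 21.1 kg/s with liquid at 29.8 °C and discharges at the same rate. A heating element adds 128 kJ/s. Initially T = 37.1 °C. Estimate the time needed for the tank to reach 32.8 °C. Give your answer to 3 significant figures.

First-law balance (no shaft work): M c_p dT/dt = ṁ c_p (T_in − T) + 128.
τ = M/ṁ = 87.204 s; T_ss = T_in + Q̇/(ṁ c_p) = 31.251 °C.
T(t) = T_ss + (T₀ − T_ss) e^(−t/τ). Set T = 32.8:
e^(−t/τ) = (32.8 − 31.251)/(37.1 − 31.251) = 0.26480
t = −87.204 · ln(0.26480) = 115.88 s.

116 s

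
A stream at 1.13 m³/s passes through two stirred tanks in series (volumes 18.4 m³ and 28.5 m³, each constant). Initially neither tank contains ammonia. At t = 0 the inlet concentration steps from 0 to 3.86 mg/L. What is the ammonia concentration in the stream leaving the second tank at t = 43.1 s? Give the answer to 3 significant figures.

2.39 mg/L

Time constants: τᵢ = Vᵢ/Q for each well-mixed tank.
τ₁ = 18.4/1.13 = 16.283 s; τ₂ = 28.5/1.13 = 25.221 s.
Solving the cascade with C₁(0)=C₂(0)=0 gives C₂(t) = C_in[1 − (τ₁ e^(−t/τ₁) − τ₂ e^(−t/τ₂))/(τ₁ − τ₂)].
At t = 43.1: e^(−t/τ₁) = 0.070870, e^(−t/τ₂) = 0.18107.
C₂ = 3.86·[1 − (16.283·0.070870 − 25.221·0.18107)/(-8.9381)] = 3.86·0.61817 = 2.3861 mg/L.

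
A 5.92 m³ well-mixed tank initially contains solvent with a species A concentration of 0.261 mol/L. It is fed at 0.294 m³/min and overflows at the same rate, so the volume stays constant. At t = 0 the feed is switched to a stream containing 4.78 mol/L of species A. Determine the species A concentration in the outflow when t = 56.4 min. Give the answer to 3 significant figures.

4.51 mol/L

Unsteady species balance (constant V, well mixed): V dC/dt = Q(C_in − C).
So dC/dt = (C_in − C)/τ with τ = V/Q = 5.92/0.294 = 20.136 min.
This is linear first-order; C(t) = C_in + (C₀ − C_in) e^(−t/τ).
C(56.4) = 4.78 + (0.261 − 4.78)·e^(−56.4/20.136) = 4.78 + (-4.5190)·0.060753 = 4.5055 mol/L.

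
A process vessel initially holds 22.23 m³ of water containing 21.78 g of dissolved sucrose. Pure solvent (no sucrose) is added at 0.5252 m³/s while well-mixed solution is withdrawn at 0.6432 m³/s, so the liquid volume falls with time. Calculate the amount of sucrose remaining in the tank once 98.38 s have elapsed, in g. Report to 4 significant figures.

0.3887 g

Total volume: dV/dt = Q_in − Q_out = -0.118000 m³/s, so V(t) = 22.23 − 0.118000 t and V(98.38) = 10.6212 m³.
Solute balance: dm/dt = 0 − Q_out C = −Q_out m/V(t).
Separate: dm/m = −Q_out dt/V(t) ⇒ ln(m/m₀) = −(Q_out/(Q_in−Q_out)) ln(V/V₀).
m = m₀ (V₀/V)^(Q_out/(Q_in−Q_out)) = 21.78 × (22.23/10.6212)^(-5.45085) = 0.388690 g.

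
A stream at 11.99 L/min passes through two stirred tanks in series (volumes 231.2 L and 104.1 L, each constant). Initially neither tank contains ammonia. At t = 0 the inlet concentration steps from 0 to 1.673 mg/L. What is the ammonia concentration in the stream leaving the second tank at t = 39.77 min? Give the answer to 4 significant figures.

1.300 mg/L

Each tank obeys Vᵢ dCᵢ/dt = Q(Cᵢ₋₁ − Cᵢ), so τᵢ = Vᵢ/Q.
τ₁ = 231.2/11.99 = 19.2827 min; τ₂ = 104.1/11.99 = 8.68224 min.
Tank 1: C₁ = C_in(1 − e^(−t/τ₁)). Tank 2 (τ₁ ≠ τ₂): C₂ = C_in[1 − (τ₁ e^(−t/τ₁) − τ₂ e^(−t/τ₂))/(τ₁ − τ₂)].
At t = 39.77: e^(−t/τ₁) = 0.127140, e^(−t/τ₂) = 0.0102486.
C₂ = 1.673·[1 − (19.2827·0.127140 − 8.68224·0.0102486)/(10.6005)] = 1.673·0.777121 = 1.30012 mg/L.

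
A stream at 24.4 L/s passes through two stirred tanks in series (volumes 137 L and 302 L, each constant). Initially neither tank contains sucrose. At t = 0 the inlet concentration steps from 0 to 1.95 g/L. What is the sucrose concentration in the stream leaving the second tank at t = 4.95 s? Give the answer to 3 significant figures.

Species balance on tank i: dCᵢ/dt = (Cᵢ₋₁ − Cᵢ)/τᵢ with τᵢ = Vᵢ/Q.
τ₁ = 137/24.4 = 5.6148 s; τ₂ = 302/24.4 = 12.377 s.
Solving the cascade with C₁(0)=C₂(0)=0 gives C₂(t) = C_in[1 − (τ₁ e^(−t/τ₁) − τ₂ e^(−t/τ₂))/(τ₁ − τ₂)].
At t = 4.95: e^(−t/τ₁) = 0.41412, e^(−t/τ₂) = 0.67036.
C₂ = 1.95·[1 − (5.6148·0.41412 − 12.377·0.67036)/(-6.7623)] = 1.95·0.11687 = 0.22790 g/L.

0.228 g/L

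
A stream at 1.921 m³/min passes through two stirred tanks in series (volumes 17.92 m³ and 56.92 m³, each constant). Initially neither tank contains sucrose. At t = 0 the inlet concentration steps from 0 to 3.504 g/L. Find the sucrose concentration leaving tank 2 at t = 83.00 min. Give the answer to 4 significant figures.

3.194 g/L

Time constants: τᵢ = Vᵢ/Q for each well-mixed tank.
τ₁ = 17.92/1.921 = 9.32847 min; τ₂ = 56.92/1.921 = 29.6304 min.
Solving the cascade with C₁(0)=C₂(0)=0 gives C₂(t) = C_in[1 − (τ₁ e^(−t/τ₁) − τ₂ e^(−t/τ₂))/(τ₁ − τ₂)].
At t = 83.00: e^(−t/τ₁) = 0.000136732, e^(−t/τ₂) = 0.0607385.
C₂ = 3.504·[1 − (9.32847·0.000136732 − 29.6304·0.0607385)/(-20.3019)] = 3.504·0.911416 = 3.19360 g/L.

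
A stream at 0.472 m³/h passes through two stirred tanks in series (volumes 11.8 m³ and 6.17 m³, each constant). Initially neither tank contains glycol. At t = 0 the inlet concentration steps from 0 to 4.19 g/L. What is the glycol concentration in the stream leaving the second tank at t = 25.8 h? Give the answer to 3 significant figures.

1.70 g/L

Each tank obeys Vᵢ dCᵢ/dt = Q(Cᵢ₋₁ − Cᵢ), so τᵢ = Vᵢ/Q.
τ₁ = 11.8/0.472 = 25.000 h; τ₂ = 6.17/0.472 = 13.072 h.
Solving the cascade with C₁(0)=C₂(0)=0 gives C₂(t) = C_in[1 − (τ₁ e^(−t/τ₁) − τ₂ e^(−t/τ₂))/(τ₁ − τ₂)].
At t = 25.8: e^(−t/τ₁) = 0.35629, e^(−t/τ₂) = 0.13894.
C₂ = 4.19·[1 − (25.000·0.35629 − 13.072·0.13894)/(11.928)] = 4.19·0.40551 = 1.6991 g/L.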